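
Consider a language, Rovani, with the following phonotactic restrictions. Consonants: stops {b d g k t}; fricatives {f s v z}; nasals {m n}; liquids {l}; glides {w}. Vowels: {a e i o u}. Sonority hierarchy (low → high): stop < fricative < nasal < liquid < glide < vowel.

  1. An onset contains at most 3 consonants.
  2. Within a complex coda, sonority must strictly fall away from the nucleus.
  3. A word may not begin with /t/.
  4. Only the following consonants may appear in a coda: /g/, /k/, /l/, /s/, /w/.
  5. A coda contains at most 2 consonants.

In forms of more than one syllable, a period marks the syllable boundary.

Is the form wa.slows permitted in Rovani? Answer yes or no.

wa.slows — σ1 onset /w/, coda /∅/ ok; σ2 onset /sl/ (2C), coda /ws/ (5→2 falls) ok → permitted

yes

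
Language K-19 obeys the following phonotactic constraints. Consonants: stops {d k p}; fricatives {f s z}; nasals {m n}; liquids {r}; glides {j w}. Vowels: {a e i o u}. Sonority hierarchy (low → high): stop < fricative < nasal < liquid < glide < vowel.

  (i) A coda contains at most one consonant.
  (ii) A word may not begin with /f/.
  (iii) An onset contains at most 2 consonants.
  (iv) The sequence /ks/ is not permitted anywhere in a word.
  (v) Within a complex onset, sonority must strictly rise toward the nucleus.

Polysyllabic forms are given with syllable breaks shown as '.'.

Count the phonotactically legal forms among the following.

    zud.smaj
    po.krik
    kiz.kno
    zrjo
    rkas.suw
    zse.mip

3

zud.smaj — σ1 onset /z/, coda /d/ ok; σ2 onset /sm/ (2→3 rises), coda /j/ ok → phonotactically legal
po.krik — σ1 onset /p/, coda /∅/ ok; σ2 onset /kr/ (1→4 rises), coda /k/ ok → phonotactically legal
kiz.kno — σ1 onset /k/, coda /z/ ok; σ2 onset /kn/ (1→3 rises), coda /∅/ ok → phonotactically legal
zrjo — violates constraint (iii): syllable 1 onset /zrj/ has 3 consonants (> 2) → phonotactically illegal
rkas.suw — violates constraint (v): syllable 1 onset /rk/: /r/ (liquid, 4) → /k/ (stop, 1) does not rise → phonotactically illegal
zse.mip — violates constraint (v): syllable 1 onset /zs/: /z/ (fricative, 2) → /s/ (fricative, 2) does not rise → phonotactically illegal
Phonotactically legal: zud.smaj, po.krik, kiz.kno → 3.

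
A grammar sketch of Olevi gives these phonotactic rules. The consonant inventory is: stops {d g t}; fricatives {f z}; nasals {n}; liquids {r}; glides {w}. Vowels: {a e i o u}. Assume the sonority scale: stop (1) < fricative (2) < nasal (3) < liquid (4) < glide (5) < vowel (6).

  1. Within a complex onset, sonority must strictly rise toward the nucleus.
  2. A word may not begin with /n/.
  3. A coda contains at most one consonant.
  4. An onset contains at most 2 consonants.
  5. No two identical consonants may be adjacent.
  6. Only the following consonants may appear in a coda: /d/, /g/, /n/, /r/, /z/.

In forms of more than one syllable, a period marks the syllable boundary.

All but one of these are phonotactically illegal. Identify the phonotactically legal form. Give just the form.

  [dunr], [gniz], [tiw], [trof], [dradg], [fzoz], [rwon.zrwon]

[gniz]

[dunr] — violates constraint 3: syllable 1 coda /nr/ has 2 consonants (> 1) → phonotactically illegal
[gniz] — σ1 onset /gn/ (1→3 rises), coda /z/ ok → phonotactically legal
[tiw] — violates constraint 6: syllable 1 coda contains /w/, which is not a licensed coda consonant → phonotactically illegal
[trof] — violates constraint 6: syllable 1 coda contains /f/, which is not a licensed coda consonant → phonotactically illegal
[dradg] — violates constraint 3: syllable 1 coda /dg/ has 2 consonants (> 1) → phonotactically illegal
[fzoz] — violates constraint 1: syllable 1 onset /fz/: /f/ (fricative, 2) → /z/ (fricative, 2) does not rise → phonotactically illegal
[rwon.zrwon] — violates constraint 4: syllable 2 onset /zrw/ has 3 consonants (> 2) → phonotactically illegal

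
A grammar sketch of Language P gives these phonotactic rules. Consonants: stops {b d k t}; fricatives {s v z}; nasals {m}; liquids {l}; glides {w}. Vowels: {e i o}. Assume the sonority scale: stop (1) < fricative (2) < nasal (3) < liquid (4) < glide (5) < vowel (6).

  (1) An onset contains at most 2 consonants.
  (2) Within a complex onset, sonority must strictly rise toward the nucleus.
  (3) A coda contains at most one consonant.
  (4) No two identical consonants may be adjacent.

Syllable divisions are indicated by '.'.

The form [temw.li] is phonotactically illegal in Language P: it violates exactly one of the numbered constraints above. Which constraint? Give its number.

3

[temw.li]: syllable 1 coda /mw/ has 2 consonants (> 1).
This is a violation of constraint 3: "A coda contains at most one consonant."
The remaining constraints (1, 2, 4) are satisfied.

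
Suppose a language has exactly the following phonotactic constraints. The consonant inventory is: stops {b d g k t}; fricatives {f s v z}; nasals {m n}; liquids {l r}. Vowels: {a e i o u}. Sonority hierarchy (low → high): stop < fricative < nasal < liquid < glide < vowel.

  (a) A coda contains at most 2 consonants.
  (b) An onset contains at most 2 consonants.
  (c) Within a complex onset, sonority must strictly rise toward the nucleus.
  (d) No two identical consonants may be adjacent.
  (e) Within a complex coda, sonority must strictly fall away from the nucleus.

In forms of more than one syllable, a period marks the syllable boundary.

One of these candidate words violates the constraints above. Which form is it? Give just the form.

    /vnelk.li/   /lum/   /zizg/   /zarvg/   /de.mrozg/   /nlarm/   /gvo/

/zarvg/

/vnelk.li/ — σ1 onset /vn/ (2→3 rises), coda /lk/ (4→1 falls) ok; σ2 onset /l/, coda /∅/ ok → permitted
/lum/ — σ1 onset /l/, coda /m/ ok → permitted
/zizg/ — σ1 onset /z/, coda /zg/ (2→1 falls) ok → permitted
/zarvg/ — violates constraint (a): syllable 1 coda /rvg/ has 3 consonants (> 2) → not permitted
/de.mrozg/ — σ1 onset /d/, coda /∅/ ok; σ2 onset /mr/ (3→4 rises), coda /zg/ (2→1 falls) ok → permitted
/nlarm/ — σ1 onset /nl/ (3→4 rises), coda /rm/ (4→3 falls) ok → permitted
/gvo/ — σ1 onset /gv/ (1→2 rises), coda /∅/ ok → permitted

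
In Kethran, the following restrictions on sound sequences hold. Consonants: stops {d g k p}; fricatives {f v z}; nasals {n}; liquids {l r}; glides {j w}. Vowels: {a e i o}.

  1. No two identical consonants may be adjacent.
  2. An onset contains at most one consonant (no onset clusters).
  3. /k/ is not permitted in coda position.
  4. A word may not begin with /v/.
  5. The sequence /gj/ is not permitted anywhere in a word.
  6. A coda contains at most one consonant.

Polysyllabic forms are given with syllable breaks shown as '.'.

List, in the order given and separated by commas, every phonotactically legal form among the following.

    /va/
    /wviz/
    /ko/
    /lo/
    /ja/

/ko/, /lo/, /ja/

/va/ — violates constraint 4: word begins with /v/ → phonotactically illegal
/wviz/ — violates constraint 2: syllable 1 onset /wv/ has 2 consonants (> 1) → phonotactically illegal
/ko/ — σ1 onset /k/, coda /∅/ ok → phonotactically legal
/lo/ — σ1 onset /l/, coda /∅/ ok → phonotactically legal
/ja/ — σ1 onset /j/, coda /∅/ ok → phonotactically legal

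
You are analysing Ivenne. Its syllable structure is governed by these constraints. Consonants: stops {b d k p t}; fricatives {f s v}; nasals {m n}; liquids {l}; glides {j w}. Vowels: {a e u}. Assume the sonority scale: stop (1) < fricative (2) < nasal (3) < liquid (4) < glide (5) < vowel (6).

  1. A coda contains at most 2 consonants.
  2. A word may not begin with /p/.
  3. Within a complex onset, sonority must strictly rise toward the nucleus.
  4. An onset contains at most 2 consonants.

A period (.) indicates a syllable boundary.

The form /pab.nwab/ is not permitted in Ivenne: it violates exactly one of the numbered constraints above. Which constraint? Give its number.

2

/pab.nwab/: word begins with /p/.
This is a violation of constraint 2: "A word may not begin with /p/."
The remaining constraints (1, 3, 4) are satisfied.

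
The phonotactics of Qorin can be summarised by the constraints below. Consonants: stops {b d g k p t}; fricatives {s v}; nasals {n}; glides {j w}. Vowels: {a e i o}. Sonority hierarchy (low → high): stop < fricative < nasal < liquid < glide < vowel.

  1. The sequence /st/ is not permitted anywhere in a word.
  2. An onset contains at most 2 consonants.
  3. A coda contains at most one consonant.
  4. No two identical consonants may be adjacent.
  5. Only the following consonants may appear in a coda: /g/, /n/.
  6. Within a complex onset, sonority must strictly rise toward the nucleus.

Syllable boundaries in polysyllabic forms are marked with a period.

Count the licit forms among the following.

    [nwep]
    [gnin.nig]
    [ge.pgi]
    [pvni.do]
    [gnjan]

0

[nwep] — violates constraint 5: syllable 1 coda contains /p/, which is not a licensed coda consonant → illicit
[gnin.nig] — violates constraint 4: adjacent identical consonants /nn/ → illicit
[ge.pgi] — violates constraint 6: syllable 2 onset /pg/: /p/ (stop, 1) → /g/ (stop, 1) does not rise → illicit
[pvni.do] — violates constraint 2: syllable 1 onset /pvn/ has 3 consonants (> 2) → illicit
[gnjan] — violates constraint 2: syllable 1 onset /gnj/ has 3 consonants (> 2) → illicit
No form is licit → 0.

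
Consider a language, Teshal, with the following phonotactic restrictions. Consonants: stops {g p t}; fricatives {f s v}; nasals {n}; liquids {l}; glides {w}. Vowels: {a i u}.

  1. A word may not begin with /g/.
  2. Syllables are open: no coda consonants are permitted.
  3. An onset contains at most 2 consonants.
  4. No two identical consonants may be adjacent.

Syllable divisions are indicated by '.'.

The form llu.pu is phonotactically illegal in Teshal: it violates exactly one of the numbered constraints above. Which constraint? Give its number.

4

llu.pu: adjacent identical consonants /ll/.
This is a violation of constraint 4: "No two identical consonants may be adjacent."
The remaining constraints (1, 2, 3) are satisfied.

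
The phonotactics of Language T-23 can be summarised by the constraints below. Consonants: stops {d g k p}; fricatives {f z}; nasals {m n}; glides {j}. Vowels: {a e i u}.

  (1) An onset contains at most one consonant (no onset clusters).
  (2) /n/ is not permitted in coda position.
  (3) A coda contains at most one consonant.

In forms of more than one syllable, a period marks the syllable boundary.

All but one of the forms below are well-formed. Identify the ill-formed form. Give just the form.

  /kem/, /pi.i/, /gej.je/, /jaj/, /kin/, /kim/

/kin/

/kem/ — σ1 onset /k/, coda /m/ ok → well-formed
/pi.i/ — σ1 onset /p/, coda /∅/ ok; σ2 onset /∅/, coda /∅/ ok → well-formed
/gej.je/ — σ1 onset /g/, coda /j/ ok; σ2 onset /j/, coda /∅/ ok → well-formed
/jaj/ — σ1 onset /j/, coda /j/ ok → well-formed
/kin/ — violates constraint 2: syllable 1 coda contains /n/ → ill-formed
/kim/ — σ1 onset /k/, coda /m/ ok → well-formed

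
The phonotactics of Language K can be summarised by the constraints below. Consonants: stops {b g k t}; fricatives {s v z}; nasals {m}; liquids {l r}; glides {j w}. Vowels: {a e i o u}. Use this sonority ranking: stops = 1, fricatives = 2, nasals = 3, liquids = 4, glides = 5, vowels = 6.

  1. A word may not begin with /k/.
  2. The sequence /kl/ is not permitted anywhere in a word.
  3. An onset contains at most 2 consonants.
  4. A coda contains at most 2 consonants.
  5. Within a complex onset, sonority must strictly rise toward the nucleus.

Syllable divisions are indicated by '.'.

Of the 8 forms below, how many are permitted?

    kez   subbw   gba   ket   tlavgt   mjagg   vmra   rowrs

1

kez — violates constraint 1: word begins with /k/ → not permitted
subbw — violates constraint 4: syllable 1 coda /bbw/ has 3 consonants (> 2) → not permitted
gba — violates constraint 5: syllable 1 onset /gb/: /g/ (stop, 1) → /b/ (stop, 1) does not rise → not permitted
ket — violates constraint 1: word begins with /k/ → not permitted
tlavgt — violates constraint 4: syllable 1 coda /vgt/ has 3 consonants (> 2) → not permitted
mjagg — σ1 onset /mj/ (3→5 rises), coda /gg/ (2C) ok → permitted
vmra — violates constraint 3: syllable 1 onset /vmr/ has 3 consonants (> 2) → not permitted
rowrs — violates constraint 4: syllable 1 coda /wrs/ has 3 consonants (> 2) → not permitted
Permitted: mjagg → 1.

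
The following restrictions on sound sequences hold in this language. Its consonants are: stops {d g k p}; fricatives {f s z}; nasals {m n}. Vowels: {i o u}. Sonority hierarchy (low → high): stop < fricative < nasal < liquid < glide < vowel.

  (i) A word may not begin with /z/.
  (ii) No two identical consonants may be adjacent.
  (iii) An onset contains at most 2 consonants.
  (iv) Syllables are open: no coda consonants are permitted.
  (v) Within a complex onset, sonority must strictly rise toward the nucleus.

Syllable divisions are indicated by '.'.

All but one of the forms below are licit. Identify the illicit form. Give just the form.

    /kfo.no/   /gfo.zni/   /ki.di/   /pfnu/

/pfnu/

/kfo.no/ — σ1 onset /kf/ (1→2 rises), coda /∅/ ok; σ2 onset /n/, coda /∅/ ok → licit
/gfo.zni/ — σ1 onset /gf/ (1→2 rises), coda /∅/ ok; σ2 onset /zn/ (2→3 rises), coda /∅/ ok → licit
/ki.di/ — σ1 onset /k/, coda /∅/ ok; σ2 onset /d/, coda /∅/ ok → licit
/pfnu/ — violates constraint (iii): syllable 1 onset /pfn/ has 3 consonants (> 2) → illicit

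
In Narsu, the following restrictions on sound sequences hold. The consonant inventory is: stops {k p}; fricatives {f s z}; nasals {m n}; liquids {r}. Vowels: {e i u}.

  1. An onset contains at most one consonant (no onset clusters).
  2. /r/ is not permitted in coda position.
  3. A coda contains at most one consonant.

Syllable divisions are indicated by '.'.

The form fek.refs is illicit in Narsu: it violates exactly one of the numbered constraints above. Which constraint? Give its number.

3

fek.refs: syllable 2 coda /fs/ has 2 consonants (> 1).
This is a violation of constraint 3: "A coda contains at most one consonant."
The remaining constraints (1, 2) are satisfied.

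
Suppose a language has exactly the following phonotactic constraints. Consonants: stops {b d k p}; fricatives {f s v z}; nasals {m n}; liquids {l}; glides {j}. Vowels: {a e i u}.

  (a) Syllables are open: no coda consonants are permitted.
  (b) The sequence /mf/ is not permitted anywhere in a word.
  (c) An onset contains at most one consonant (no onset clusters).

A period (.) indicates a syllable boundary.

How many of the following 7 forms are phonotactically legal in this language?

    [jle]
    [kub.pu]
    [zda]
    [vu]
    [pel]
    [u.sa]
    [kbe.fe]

[jle] — violates constraint (c): syllable 1 onset /jl/ has 2 consonants (> 1) → phonotactically illegal
[kub.pu] — violates constraint (a): syllable 1 coda /b/ has 1 consonant (> 0) → phonotactically illegal
[zda] — violates constraint (c): syllable 1 onset /zd/ has 2 consonants (> 1) → phonotactically illegal
[vu] — σ1 onset /v/, coda /∅/ ok → phonotactically legal
[pel] — violates constraint (a): syllable 1 coda /l/ has 1 consonant (> 0) → phonotactically illegal
[u.sa] — σ1 onset /∅/, coda /∅/ ok; σ2 onset /s/, coda /∅/ ok → phonotactically legal
[kbe.fe] — violates constraint (c): syllable 1 onset /kb/ has 2 consonants (> 1) → phonotactically illegal
Phonotactically legal: [vu], [u.sa] → 2.

2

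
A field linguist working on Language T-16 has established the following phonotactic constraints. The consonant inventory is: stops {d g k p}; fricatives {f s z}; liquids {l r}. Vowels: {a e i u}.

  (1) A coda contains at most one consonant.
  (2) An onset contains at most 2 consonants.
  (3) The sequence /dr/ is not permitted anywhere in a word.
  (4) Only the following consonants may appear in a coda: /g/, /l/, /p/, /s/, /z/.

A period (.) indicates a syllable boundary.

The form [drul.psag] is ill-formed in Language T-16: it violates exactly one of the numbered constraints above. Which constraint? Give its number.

3

[drul.psag]: contains banned sequence /dr/.
This is a violation of constraint 3: "The sequence /dr/ is not permitted anywhere in a word."
The remaining constraints (1, 2, 4) are satisfied.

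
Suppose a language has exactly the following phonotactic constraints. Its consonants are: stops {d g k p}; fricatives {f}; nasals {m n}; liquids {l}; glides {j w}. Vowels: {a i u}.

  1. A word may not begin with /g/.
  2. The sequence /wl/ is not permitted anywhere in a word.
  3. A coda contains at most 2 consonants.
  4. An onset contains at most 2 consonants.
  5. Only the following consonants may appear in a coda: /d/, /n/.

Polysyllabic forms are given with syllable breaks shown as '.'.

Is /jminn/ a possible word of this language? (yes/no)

yes

/jminn/ — σ1 onset /jm/ (2C), coda /nn/ (2C) ok → phonotactically legal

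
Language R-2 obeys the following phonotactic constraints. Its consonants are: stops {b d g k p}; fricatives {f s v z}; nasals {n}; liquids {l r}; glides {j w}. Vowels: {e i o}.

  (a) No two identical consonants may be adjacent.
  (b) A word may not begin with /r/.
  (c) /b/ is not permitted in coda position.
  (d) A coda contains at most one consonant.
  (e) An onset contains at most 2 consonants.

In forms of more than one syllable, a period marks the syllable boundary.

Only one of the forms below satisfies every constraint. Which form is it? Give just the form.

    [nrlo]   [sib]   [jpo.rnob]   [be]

[nrlo] — violates constraint (e): syllable 1 onset /nrl/ has 3 consonants (> 2) → illicit
[sib] — violates constraint (c): syllable 1 coda contains /b/ → illicit
[jpo.rnob] — violates constraint (c): syllable 2 coda contains /b/ → illicit
[be] — σ1 onset /b/, coda /∅/ ok → licit

[be]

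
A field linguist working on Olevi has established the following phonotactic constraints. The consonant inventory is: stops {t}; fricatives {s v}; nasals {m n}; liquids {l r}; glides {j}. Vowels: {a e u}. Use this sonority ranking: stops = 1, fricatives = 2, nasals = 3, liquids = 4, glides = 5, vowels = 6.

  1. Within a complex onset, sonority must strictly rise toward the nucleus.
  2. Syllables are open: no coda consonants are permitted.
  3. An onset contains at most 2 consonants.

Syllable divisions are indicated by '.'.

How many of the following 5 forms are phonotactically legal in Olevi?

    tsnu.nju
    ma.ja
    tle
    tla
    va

tsnu.nju — violates constraint 3: syllable 1 onset /tsn/ has 3 consonants (> 2) → phonotactically illegal
ma.ja — σ1 onset /m/, coda /∅/ ok; σ2 onset /j/, coda /∅/ ok → phonotactically legal
tle — σ1 onset /tl/ (1→4 rises), coda /∅/ ok → phonotactically legal
tla — σ1 onset /tl/ (1→4 rises), coda /∅/ ok → phonotactically legal
va — σ1 onset /v/, coda /∅/ ok → phonotactically legal
Phonotactically legal: ma.ja, tle, tla, va → 4.

4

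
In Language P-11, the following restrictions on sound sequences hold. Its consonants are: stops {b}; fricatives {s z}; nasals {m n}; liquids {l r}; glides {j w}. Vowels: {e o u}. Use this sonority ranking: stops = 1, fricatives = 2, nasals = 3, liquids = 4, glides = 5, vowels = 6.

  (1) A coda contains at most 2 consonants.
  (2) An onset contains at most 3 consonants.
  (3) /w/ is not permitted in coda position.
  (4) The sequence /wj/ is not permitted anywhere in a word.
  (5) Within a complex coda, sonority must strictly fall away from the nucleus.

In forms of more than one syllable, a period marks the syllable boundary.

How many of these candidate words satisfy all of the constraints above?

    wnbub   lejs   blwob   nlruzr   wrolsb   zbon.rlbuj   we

5

wnbub — σ1 onset /wnb/ (3C), coda /b/ ok → phonotactically legal
lejs — σ1 onset /l/, coda /js/ (5→2 falls) ok → phonotactically legal
blwob — σ1 onset /blw/ (3C), coda /b/ ok → phonotactically legal
nlruzr — violates constraint 5: syllable 1 coda /zr/: /z/ (fricative, 2) → /r/ (liquid, 4) does not fall → phonotactically illegal
wrolsb — violates constraint 1: syllable 1 coda /lsb/ has 3 consonants (> 2) → phonotactically illegal
zbon.rlbuj — σ1 onset /zb/ (2C), coda /n/ ok; σ2 onset /rlb/ (3C), coda /j/ ok → phonotactically legal
we — σ1 onset /w/, coda /∅/ ok → phonotactically legal
Phonotactically legal: wnbub, lejs, blwob, zbon.rlbuj, we → 5.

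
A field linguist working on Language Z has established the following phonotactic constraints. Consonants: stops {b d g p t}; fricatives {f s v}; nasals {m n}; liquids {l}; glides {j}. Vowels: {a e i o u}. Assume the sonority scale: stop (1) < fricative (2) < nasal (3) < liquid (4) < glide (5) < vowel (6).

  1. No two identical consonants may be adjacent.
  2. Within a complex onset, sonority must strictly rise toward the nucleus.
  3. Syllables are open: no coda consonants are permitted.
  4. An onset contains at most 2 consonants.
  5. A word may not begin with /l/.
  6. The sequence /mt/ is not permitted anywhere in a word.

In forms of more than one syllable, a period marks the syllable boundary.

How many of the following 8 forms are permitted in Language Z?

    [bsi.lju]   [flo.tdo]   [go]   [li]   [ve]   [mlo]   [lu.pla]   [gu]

[bsi.lju] — σ1 onset /bs/ (1→2 rises), coda /∅/ ok; σ2 onset /lj/ (4→5 rises), coda /∅/ ok → permitted
[flo.tdo] — violates constraint 2: syllable 2 onset /td/: /t/ (stop, 1) → /d/ (stop, 1) does not rise → not permitted
[go] — σ1 onset /g/, coda /∅/ ok → permitted
[li] — violates constraint 5: word begins with /l/ → not permitted
[ve] — σ1 onset /v/, coda /∅/ ok → permitted
[mlo] — σ1 onset /ml/ (3→4 rises), coda /∅/ ok → permitted
[lu.pla] — violates constraint 5: word begins with /l/ → not permitted
[gu] — σ1 onset /g/, coda /∅/ ok → permitted
Permitted: [bsi.lju], [go], [ve], [mlo], [gu] → 5.

5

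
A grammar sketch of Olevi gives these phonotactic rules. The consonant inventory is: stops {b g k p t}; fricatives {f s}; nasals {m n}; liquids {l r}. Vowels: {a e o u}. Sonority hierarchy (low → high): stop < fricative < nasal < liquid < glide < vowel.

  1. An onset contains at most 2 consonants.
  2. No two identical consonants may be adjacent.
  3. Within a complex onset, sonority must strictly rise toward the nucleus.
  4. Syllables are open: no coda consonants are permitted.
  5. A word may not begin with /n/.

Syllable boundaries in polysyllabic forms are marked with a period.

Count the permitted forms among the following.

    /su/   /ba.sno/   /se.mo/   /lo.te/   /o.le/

5

/su/ — σ1 onset /s/, coda /∅/ ok → permitted
/ba.sno/ — σ1 onset /b/, coda /∅/ ok; σ2 onset /sn/ (2→3 rises), coda /∅/ ok → permitted
/se.mo/ — σ1 onset /s/, coda /∅/ ok; σ2 onset /m/, coda /∅/ ok → permitted
/lo.te/ — σ1 onset /l/, coda /∅/ ok; σ2 onset /t/, coda /∅/ ok → permitted
/o.le/ — σ1 onset /∅/, coda /∅/ ok; σ2 onset /l/, coda /∅/ ok → permitted
Permitted: /su/, /ba.sno/, /se.mo/, /lo.te/, /o.le/ → 5.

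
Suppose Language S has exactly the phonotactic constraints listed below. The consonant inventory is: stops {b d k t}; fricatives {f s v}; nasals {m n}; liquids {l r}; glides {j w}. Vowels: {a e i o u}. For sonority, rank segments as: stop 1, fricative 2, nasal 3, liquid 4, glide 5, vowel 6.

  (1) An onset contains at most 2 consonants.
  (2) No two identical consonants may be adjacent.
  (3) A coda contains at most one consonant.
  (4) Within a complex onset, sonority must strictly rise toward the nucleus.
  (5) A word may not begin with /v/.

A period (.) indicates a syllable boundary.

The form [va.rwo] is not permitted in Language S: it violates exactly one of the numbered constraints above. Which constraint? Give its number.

[va.rwo]: word begins with /v/.
This is a violation of constraint 5: "A word may not begin with /v/."
The remaining constraints (1, 2, 3, 4) are satisfied.

5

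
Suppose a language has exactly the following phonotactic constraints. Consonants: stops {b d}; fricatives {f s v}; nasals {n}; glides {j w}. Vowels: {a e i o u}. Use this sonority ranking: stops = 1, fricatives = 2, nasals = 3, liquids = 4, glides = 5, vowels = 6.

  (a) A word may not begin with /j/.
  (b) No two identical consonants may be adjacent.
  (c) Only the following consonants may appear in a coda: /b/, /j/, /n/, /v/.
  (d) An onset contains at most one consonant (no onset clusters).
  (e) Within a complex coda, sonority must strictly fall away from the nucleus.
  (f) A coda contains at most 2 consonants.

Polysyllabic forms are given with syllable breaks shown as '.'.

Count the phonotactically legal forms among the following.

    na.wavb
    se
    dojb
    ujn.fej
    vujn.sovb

5

na.wavb — σ1 onset /n/, coda /∅/ ok; σ2 onset /w/, coda /vb/ (2→1 falls) ok → phonotactically legal
se — σ1 onset /s/, coda /∅/ ok → phonotactically legal
dojb — σ1 onset /d/, coda /jb/ (5→1 falls) ok → phonotactically legal
ujn.fej — σ1 onset /∅/, coda /jn/ (5→3 falls) ok; σ2 onset /f/, coda /j/ ok → phonotactically legal
vujn.sovb — σ1 onset /v/, coda /jn/ (5→3 falls) ok; σ2 onset /s/, coda /vb/ (2→1 falls) ok → phonotactically legal
Phonotactically legal: na.wavb, se, dojb, ujn.fej, vujn.sovb → 5.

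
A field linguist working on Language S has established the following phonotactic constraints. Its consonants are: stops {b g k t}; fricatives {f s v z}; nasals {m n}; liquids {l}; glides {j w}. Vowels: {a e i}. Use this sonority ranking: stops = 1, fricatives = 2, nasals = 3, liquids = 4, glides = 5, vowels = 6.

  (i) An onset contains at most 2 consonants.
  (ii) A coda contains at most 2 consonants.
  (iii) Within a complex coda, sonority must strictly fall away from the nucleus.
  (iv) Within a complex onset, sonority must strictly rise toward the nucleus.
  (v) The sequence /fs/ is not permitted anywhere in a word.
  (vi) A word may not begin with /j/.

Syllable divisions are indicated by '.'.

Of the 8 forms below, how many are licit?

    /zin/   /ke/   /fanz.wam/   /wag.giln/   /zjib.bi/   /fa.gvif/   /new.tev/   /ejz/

/zin/ — σ1 onset /z/, coda /n/ ok → licit
/ke/ — σ1 onset /k/, coda /∅/ ok → licit
/fanz.wam/ — σ1 onset /f/, coda /nz/ (3→2 falls) ok; σ2 onset /w/, coda /m/ ok → licit
/wag.giln/ — σ1 onset /w/, coda /g/ ok; σ2 onset /g/, coda /ln/ (4→3 falls) ok → licit
/zjib.bi/ — σ1 onset /zj/ (2→5 rises), coda /b/ ok; σ2 onset /b/, coda /∅/ ok → licit
/fa.gvif/ — σ1 onset /f/, coda /∅/ ok; σ2 onset /gv/ (1→2 rises), coda /f/ ok → licit
/new.tev/ — σ1 onset /n/, coda /w/ ok; σ2 onset /t/, coda /v/ ok → licit
/ejz/ — σ1 onset /∅/, coda /jz/ (5→2 falls) ok → licit
Licit: /zin/, /ke/, /fanz.wam/, /wag.giln/, /zjib.bi/, /fa.gvif/, /new.tev/, /ejz/ → 8.

8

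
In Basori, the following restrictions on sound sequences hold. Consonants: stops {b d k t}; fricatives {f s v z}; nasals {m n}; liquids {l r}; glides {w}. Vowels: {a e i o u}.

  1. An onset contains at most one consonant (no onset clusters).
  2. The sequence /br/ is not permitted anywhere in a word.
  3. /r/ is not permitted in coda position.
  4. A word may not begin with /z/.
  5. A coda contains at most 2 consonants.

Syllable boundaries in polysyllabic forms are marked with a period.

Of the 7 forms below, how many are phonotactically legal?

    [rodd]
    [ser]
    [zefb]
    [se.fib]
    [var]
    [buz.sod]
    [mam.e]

[rodd] — σ1 onset /r/, coda /dd/ (2C) ok → phonotactically legal
[ser] — violates constraint 3: syllable 1 coda contains /r/ → phonotactically illegal
[zefb] — violates constraint 4: word begins with /z/ → phonotactically illegal
[se.fib] — σ1 onset /s/, coda /∅/ ok; σ2 onset /f/, coda /b/ ok → phonotactically legal
[var] — violates constraint 3: syllable 1 coda contains /r/ → phonotactically illegal
[buz.sod] — σ1 onset /b/, coda /z/ ok; σ2 onset /s/, coda /d/ ok → phonotactically legal
[mam.e] — σ1 onset /m/, coda /m/ ok; σ2 onset /∅/, coda /∅/ ok → phonotactically legal
Phonotactically legal: [rodd], [se.fib], [buz.sod], [mam.e] → 4.

4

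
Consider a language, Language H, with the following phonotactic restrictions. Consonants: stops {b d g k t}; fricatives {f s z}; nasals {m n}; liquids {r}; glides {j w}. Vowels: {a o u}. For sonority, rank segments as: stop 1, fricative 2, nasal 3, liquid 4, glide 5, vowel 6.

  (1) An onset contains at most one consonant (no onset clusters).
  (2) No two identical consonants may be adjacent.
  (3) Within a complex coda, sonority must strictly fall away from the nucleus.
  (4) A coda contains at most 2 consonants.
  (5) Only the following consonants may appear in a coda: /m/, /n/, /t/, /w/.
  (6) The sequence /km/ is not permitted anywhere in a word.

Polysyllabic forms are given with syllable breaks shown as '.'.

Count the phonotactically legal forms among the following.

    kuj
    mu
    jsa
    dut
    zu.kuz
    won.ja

kuj — violates constraint 5: syllable 1 coda contains /j/, which is not a licensed coda consonant → phonotactically illegal
mu — σ1 onset /m/, coda /∅/ ok → phonotactically legal
jsa — violates constraint 1: syllable 1 onset /js/ has 2 consonants (> 1) → phonotactically illegal
dut — σ1 onset /d/, coda /t/ ok → phonotactically legal
zu.kuz — violates constraint 5: syllable 2 coda contains /z/, which is not a licensed coda consonant → phonotactically illegal
won.ja — σ1 onset /w/, coda /n/ ok; σ2 onset /j/, coda /∅/ ok → phonotactically legal
Phonotactically legal: mu, dut, won.ja → 3.

3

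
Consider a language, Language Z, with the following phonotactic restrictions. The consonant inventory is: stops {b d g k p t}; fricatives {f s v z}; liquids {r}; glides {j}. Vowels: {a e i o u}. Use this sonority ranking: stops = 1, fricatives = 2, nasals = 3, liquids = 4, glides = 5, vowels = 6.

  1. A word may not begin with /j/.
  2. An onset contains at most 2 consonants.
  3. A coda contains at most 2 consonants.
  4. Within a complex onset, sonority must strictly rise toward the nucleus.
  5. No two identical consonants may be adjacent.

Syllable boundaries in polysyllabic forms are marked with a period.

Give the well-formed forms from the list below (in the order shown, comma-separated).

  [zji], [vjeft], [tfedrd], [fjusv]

[zji], [vjeft], [fjusv]

[zji] — σ1 onset /zj/ (2→5 rises), coda /∅/ ok → well-formed
[vjeft] — σ1 onset /vj/ (2→5 rises), coda /ft/ (2C) ok → well-formed
[tfedrd] — violates constraint 3: syllable 1 coda /drd/ has 3 consonants (> 2) → ill-formed
[fjusv] — σ1 onset /fj/ (2→5 rises), coda /sv/ (2C) ok → well-formed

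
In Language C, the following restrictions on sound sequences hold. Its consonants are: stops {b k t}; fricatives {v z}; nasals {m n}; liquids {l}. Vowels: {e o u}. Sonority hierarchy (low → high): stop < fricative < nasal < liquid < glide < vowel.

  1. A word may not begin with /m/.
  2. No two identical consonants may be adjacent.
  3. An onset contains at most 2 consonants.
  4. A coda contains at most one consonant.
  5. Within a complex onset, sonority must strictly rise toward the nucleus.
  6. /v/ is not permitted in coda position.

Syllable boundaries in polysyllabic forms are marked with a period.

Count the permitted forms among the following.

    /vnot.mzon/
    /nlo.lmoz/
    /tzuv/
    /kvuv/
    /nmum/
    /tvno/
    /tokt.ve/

/vnot.mzon/ — violates constraint 5: syllable 2 onset /mz/: /m/ (nasal, 3) → /z/ (fricative, 2) does not rise → not permitted
/nlo.lmoz/ — violates constraint 5: syllable 2 onset /lm/: /l/ (liquid, 4) → /m/ (nasal, 3) does not rise → not permitted
/tzuv/ — violates constraint 6: syllable 1 coda contains /v/ → not permitted
/kvuv/ — violates constraint 6: syllable 1 coda contains /v/ → not permitted
/nmum/ — violates constraint 5: syllable 1 onset /nm/: /n/ (nasal, 3) → /m/ (nasal, 3) does not rise → not permitted
/tvno/ — violates constraint 3: syllable 1 onset /tvn/ has 3 consonants (> 2) → not permitted
/tokt.ve/ — violates constraint 4: syllable 1 coda /kt/ has 2 consonants (> 1) → not permitted
No form is permitted → 0.

0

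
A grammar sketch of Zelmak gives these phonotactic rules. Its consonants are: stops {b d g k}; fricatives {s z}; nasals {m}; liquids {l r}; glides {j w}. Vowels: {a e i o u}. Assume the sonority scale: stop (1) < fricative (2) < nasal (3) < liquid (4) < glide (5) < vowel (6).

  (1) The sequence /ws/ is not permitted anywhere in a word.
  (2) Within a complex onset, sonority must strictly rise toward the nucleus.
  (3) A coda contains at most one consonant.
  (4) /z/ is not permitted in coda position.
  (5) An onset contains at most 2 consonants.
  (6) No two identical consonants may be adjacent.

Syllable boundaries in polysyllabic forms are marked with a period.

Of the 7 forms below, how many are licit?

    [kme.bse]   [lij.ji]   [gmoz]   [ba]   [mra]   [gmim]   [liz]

[kme.bse] — σ1 onset /km/ (1→3 rises), coda /∅/ ok; σ2 onset /bs/ (1→2 rises), coda /∅/ ok → licit
[lij.ji] — violates constraint 6: adjacent identical consonants /jj/ → illicit
[gmoz] — violates constraint 4: syllable 1 coda contains /z/ → illicit
[ba] — σ1 onset /b/, coda /∅/ ok → licit
[mra] — σ1 onset /mr/ (3→4 rises), coda /∅/ ok → licit
[gmim] — σ1 onset /gm/ (1→3 rises), coda /m/ ok → licit
[liz] — violates constraint 4: syllable 1 coda contains /z/ → illicit
Licit: [kme.bse], [ba], [mra], [gmim] → 4.

4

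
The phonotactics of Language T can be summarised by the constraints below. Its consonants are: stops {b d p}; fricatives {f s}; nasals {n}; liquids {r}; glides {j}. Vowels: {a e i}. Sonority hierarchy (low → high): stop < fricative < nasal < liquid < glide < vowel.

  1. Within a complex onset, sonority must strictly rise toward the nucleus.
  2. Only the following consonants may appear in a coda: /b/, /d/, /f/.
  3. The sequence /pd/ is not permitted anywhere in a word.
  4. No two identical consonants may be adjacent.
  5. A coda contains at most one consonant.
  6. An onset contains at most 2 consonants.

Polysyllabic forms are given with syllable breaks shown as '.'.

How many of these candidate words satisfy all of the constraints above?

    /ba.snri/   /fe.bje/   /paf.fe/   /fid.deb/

1

/ba.snri/ — violates constraint 6: syllable 2 onset /snr/ has 3 consonants (> 2) → ill-formed
/fe.bje/ — σ1 onset /f/, coda /∅/ ok; σ2 onset /bj/ (1→5 rises), coda /∅/ ok → well-formed
/paf.fe/ — violates constraint 4: adjacent identical consonants /ff/ → ill-formed
/fid.deb/ — violates constraint 4: adjacent identical consonants /dd/ → ill-formed
Well-formed: /fe.bje/ → 1.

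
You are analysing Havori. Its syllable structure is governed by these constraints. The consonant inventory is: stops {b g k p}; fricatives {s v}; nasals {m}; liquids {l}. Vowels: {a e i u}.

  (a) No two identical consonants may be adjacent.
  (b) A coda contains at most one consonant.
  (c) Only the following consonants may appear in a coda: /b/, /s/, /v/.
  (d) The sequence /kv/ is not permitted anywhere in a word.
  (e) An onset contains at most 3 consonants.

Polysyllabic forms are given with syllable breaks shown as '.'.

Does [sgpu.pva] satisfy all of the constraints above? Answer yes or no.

yes

[sgpu.pva] — σ1 onset /sgp/ (3C), coda /∅/ ok; σ2 onset /pv/ (2C), coda /∅/ ok → phonotactically legal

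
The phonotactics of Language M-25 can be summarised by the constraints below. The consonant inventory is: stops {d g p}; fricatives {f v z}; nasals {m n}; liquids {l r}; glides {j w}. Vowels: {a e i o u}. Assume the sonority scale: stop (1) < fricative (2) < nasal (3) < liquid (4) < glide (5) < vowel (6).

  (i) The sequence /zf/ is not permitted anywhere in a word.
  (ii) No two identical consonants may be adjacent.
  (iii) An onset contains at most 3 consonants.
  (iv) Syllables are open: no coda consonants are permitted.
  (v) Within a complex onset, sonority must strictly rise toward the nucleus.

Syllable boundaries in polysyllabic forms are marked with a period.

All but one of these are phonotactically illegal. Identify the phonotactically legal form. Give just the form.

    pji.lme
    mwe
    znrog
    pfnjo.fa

mwe

pji.lme — violates constraint (v): syllable 2 onset /lm/: /l/ (liquid, 4) → /m/ (nasal, 3) does not rise → phonotactically illegal
mwe — σ1 onset /mw/ (3→5 rises), coda /∅/ ok → phonotactically legal
znrog — violates constraint (iv): syllable 1 coda /g/ has 1 consonant (> 0) → phonotactically illegal
pfnjo.fa — violates constraint (iii): syllable 1 onset /pfnj/ has 4 consonants (> 3) → phonotactically illegal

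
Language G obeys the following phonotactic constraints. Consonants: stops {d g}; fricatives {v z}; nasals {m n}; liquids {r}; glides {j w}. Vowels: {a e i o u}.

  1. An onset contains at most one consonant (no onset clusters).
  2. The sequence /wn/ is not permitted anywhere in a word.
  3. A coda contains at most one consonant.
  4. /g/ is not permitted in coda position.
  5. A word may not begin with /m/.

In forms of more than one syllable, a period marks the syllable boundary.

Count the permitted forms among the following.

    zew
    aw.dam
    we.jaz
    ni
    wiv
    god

zew — σ1 onset /z/, coda /w/ ok → permitted
aw.dam — σ1 onset /∅/, coda /w/ ok; σ2 onset /d/, coda /m/ ok → permitted
we.jaz — σ1 onset /w/, coda /∅/ ok; σ2 onset /j/, coda /z/ ok → permitted
ni — σ1 onset /n/, coda /∅/ ok → permitted
wiv — σ1 onset /w/, coda /v/ ok → permitted
god — σ1 onset /g/, coda /d/ ok → permitted
Permitted: zew, aw.dam, we.jaz, ni, wiv, god → 6.

6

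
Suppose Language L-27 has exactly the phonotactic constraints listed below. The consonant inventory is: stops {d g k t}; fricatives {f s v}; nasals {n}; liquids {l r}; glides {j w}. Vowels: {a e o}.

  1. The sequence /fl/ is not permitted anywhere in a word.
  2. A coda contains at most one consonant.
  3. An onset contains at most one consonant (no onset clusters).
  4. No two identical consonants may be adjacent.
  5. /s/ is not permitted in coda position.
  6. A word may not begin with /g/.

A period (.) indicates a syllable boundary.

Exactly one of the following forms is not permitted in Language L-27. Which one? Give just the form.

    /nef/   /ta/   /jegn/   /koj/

/jegn/

/nef/ — σ1 onset /n/, coda /f/ ok → permitted
/ta/ — σ1 onset /t/, coda /∅/ ok → permitted
/jegn/ — violates constraint 2: syllable 1 coda /gn/ has 2 consonants (> 1) → not permitted
/koj/ — σ1 onset /k/, coda /j/ ok → permitted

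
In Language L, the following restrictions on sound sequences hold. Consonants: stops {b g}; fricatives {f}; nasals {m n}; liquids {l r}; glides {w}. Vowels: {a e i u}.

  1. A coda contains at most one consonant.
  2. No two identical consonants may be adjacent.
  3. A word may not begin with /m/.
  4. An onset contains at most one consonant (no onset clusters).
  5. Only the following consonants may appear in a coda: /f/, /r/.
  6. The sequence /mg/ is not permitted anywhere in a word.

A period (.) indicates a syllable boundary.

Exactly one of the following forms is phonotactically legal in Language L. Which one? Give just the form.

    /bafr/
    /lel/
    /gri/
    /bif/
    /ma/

/bafr/ — violates constraint 1: syllable 1 coda /fr/ has 2 consonants (> 1) → phonotactically illegal
/lel/ — violates constraint 5: syllable 1 coda contains /l/, which is not a licensed coda consonant → phonotactically illegal
/gri/ — violates constraint 4: syllable 1 onset /gr/ has 2 consonants (> 1) → phonotactically illegal
/bif/ — σ1 onset /b/, coda /f/ ok → phonotactically legal
/ma/ — violates constraint 3: word begins with /m/ → phonotactically illegal

/bif/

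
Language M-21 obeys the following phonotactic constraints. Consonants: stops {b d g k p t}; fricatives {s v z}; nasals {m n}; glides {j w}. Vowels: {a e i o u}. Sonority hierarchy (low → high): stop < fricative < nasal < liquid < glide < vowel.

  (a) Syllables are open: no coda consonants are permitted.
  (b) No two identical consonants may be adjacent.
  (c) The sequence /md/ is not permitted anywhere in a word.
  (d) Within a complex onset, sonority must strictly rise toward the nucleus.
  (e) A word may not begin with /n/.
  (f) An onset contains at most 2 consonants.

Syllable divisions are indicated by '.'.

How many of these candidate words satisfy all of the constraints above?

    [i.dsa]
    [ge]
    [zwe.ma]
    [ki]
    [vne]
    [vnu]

[i.dsa] — σ1 onset /∅/, coda /∅/ ok; σ2 onset /ds/ (1→2 rises), coda /∅/ ok → well-formed
[ge] — σ1 onset /g/, coda /∅/ ok → well-formed
[zwe.ma] — σ1 onset /zw/ (2→5 rises), coda /∅/ ok; σ2 onset /m/, coda /∅/ ok → well-formed
[ki] — σ1 onset /k/, coda /∅/ ok → well-formed
[vne] — σ1 onset /vn/ (2→3 rises), coda /∅/ ok → well-formed
[vnu] — σ1 onset /vn/ (2→3 rises), coda /∅/ ok → well-formed
Well-formed: [i.dsa], [ge], [zwe.ma], [ki], [vne], [vnu] → 6.

6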